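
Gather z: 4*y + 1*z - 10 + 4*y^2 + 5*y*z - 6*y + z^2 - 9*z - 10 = 4*y^2 - 2*y + z^2 + z*(5*y - 8) - 20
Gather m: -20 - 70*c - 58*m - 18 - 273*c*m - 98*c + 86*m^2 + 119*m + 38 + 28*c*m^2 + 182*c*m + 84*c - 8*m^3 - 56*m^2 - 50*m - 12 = -84*c - 8*m^3 + m^2*(28*c + 30) + m*(11 - 91*c) - 12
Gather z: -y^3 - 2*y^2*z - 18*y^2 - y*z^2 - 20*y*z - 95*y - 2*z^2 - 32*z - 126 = -y^3 - 18*y^2 - 95*y + z^2*(-y - 2) + z*(-2*y^2 - 20*y - 32) - 126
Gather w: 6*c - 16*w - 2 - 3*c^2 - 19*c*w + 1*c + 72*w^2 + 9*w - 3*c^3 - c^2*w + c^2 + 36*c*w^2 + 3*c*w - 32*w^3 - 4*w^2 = -3*c^3 - 2*c^2 + 7*c - 32*w^3 + w^2*(36*c + 68) + w*(-c^2 - 16*c - 7) - 2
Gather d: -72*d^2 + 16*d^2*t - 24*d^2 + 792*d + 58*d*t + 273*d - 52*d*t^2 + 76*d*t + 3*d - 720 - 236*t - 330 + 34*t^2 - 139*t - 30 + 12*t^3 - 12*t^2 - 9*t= d^2*(16*t - 96) + d*(-52*t^2 + 134*t + 1068) + 12*t^3 + 22*t^2 - 384*t - 1080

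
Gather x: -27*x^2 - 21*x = -27*x^2 - 21*x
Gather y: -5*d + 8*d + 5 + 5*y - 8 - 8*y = 3*d - 3*y - 3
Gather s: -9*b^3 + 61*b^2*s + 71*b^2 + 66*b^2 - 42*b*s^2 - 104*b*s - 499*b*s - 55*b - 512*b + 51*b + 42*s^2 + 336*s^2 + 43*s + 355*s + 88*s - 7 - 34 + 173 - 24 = -9*b^3 + 137*b^2 - 516*b + s^2*(378 - 42*b) + s*(61*b^2 - 603*b + 486) + 108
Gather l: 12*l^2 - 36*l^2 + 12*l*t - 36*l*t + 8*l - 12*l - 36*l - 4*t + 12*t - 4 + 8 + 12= -24*l^2 + l*(-24*t - 40) + 8*t + 16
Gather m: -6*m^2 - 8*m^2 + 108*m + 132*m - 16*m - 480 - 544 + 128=-14*m^2 + 224*m - 896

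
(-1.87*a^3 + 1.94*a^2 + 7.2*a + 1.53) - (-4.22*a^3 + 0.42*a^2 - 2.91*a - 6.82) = 2.35*a^3 + 1.52*a^2 + 10.11*a + 8.35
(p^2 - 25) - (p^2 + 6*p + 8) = -6*p - 33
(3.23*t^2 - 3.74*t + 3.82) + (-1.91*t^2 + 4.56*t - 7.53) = 1.32*t^2 + 0.819999999999999*t - 3.71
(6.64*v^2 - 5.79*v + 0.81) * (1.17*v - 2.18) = 7.7688*v^3 - 21.2495*v^2 + 13.5699*v - 1.7658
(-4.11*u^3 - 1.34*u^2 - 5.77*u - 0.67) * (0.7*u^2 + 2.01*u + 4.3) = -2.877*u^5 - 9.1991*u^4 - 24.4054*u^3 - 17.8287*u^2 - 26.1577*u - 2.881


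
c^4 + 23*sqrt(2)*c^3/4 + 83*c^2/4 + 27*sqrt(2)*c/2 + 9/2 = (c + 3*sqrt(2)/2)*(c + 3*sqrt(2))*(sqrt(2)*c/2 + 1)*(sqrt(2)*c + 1/2)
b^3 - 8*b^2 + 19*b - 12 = (b - 4)*(b - 3)*(b - 1)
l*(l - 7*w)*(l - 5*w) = l^3 - 12*l^2*w + 35*l*w^2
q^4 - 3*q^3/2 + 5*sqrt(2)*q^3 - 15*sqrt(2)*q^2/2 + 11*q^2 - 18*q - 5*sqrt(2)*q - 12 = (q - 2)*(q + 1/2)*(q + 2*sqrt(2))*(q + 3*sqrt(2))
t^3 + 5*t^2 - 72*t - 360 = (t + 5)*(t - 6*sqrt(2))*(t + 6*sqrt(2))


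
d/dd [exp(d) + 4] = exp(d)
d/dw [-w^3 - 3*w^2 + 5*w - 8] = -3*w^2 - 6*w + 5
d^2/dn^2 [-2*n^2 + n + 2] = -4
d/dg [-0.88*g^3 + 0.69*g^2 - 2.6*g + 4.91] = -2.64*g^2 + 1.38*g - 2.6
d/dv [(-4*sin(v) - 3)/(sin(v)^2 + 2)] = 2*(3*sin(v) - cos(2*v) - 3)*cos(v)/(sin(v)^2 + 2)^2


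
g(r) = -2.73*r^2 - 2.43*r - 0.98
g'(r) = -5.46*r - 2.43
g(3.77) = -48.94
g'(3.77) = -23.01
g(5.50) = -96.93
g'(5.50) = -32.46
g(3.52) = -43.36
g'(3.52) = -21.65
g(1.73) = -13.35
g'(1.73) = -11.88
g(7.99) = -194.68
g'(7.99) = -46.06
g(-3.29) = -22.54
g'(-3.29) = 15.53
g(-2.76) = -15.07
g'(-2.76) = 12.64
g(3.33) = -39.34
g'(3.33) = -20.61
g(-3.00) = -18.26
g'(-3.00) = 13.95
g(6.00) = -113.84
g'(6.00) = -35.19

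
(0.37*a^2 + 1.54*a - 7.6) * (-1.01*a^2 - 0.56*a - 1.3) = -0.3737*a^4 - 1.7626*a^3 + 6.3326*a^2 + 2.254*a + 9.88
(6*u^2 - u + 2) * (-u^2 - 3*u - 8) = -6*u^4 - 17*u^3 - 47*u^2 + 2*u - 16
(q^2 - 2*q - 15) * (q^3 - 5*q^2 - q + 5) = q^5 - 7*q^4 - 6*q^3 + 82*q^2 + 5*q - 75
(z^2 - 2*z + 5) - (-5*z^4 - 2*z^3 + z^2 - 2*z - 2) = 5*z^4 + 2*z^3 + 7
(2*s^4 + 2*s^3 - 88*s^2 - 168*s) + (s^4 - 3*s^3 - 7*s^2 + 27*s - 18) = 3*s^4 - s^3 - 95*s^2 - 141*s - 18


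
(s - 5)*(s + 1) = s^2 - 4*s - 5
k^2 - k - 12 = (k - 4)*(k + 3)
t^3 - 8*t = t*(t - 2*sqrt(2))*(t + 2*sqrt(2))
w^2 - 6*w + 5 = (w - 5)*(w - 1)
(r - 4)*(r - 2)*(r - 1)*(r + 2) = r^4 - 5*r^3 + 20*r - 16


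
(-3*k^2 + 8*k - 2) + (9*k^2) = 6*k^2 + 8*k - 2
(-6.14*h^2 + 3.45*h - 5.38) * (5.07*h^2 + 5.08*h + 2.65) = -31.1298*h^4 - 13.6997*h^3 - 26.0216*h^2 - 18.1879*h - 14.257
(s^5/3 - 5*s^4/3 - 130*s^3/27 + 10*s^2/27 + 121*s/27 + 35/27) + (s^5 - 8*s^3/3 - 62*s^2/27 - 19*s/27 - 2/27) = 4*s^5/3 - 5*s^4/3 - 202*s^3/27 - 52*s^2/27 + 34*s/9 + 11/9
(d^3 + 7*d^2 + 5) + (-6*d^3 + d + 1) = -5*d^3 + 7*d^2 + d + 6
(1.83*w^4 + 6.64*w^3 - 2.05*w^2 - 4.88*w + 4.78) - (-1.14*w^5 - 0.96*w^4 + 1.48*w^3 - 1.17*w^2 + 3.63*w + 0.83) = 1.14*w^5 + 2.79*w^4 + 5.16*w^3 - 0.88*w^2 - 8.51*w + 3.95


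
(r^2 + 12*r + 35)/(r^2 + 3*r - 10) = (r + 7)/(r - 2)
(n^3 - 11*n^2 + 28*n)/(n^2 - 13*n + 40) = n*(n^2 - 11*n + 28)/(n^2 - 13*n + 40)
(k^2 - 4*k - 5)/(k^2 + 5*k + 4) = (k - 5)/(k + 4)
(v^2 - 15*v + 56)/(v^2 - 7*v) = (v - 8)/v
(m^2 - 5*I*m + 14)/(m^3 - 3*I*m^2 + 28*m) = (m + 2*I)/(m*(m + 4*I))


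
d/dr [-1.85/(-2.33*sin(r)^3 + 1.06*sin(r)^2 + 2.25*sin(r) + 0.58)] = (-12.9315*sin(r)^2 + 3.922*sin(r) + 4.1625)*cos(r)/(-2.33*sin(r)^3 + 1.06*sin(r)^2 + 2.25*sin(r) + 0.58)^2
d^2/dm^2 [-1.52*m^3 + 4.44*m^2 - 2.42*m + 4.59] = 8.88 - 9.12*m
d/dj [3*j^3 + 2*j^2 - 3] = j*(9*j + 4)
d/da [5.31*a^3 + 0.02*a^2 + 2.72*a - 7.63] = 15.93*a^2 + 0.04*a + 2.72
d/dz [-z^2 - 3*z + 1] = -2*z - 3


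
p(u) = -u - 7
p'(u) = -1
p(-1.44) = -5.56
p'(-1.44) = -1.00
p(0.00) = -7.00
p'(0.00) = -1.00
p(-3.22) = -3.78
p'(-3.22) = -1.00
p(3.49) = -10.49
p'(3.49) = -1.00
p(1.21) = -8.21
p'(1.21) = -1.00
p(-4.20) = -2.80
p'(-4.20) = -1.00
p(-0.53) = -6.47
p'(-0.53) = -1.00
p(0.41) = -7.41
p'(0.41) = -1.00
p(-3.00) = -4.00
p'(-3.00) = -1.00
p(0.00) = -7.00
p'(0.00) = -1.00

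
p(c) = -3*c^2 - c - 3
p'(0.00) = -1.00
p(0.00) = -3.00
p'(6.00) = -37.00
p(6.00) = -117.00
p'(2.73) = -17.38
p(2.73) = -28.09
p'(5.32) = -32.92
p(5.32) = -93.23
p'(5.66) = -34.96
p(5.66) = -104.77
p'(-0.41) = 1.46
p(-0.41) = -3.09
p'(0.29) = -2.74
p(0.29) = -3.54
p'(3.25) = -20.50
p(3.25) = -37.94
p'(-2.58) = 14.48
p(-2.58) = -20.39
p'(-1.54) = 8.24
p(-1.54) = -8.57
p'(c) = -6*c - 1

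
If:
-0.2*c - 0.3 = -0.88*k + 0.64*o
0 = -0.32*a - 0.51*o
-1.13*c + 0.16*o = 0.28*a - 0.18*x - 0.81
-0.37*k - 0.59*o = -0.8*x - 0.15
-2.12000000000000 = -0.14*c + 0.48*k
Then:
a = 11.03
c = -4.25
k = -5.66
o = -6.92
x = -7.91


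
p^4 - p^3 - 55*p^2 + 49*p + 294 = (p - 7)*(p - 3)*(p + 2)*(p + 7)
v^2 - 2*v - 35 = (v - 7)*(v + 5)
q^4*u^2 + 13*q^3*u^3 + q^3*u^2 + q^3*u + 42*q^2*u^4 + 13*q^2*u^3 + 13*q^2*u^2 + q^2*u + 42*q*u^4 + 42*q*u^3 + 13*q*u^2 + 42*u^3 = (q + 6*u)*(q + 7*u)*(q*u + 1)*(q*u + u)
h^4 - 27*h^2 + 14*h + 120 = (h - 4)*(h - 3)*(h + 2)*(h + 5)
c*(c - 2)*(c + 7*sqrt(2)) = c^3 - 2*c^2 + 7*sqrt(2)*c^2 - 14*sqrt(2)*c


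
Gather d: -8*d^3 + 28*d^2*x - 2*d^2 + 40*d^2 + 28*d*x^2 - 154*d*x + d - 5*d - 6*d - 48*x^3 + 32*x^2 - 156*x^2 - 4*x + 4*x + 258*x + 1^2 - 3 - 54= -8*d^3 + d^2*(28*x + 38) + d*(28*x^2 - 154*x - 10) - 48*x^3 - 124*x^2 + 258*x - 56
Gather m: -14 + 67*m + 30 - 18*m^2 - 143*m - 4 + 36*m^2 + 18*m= 18*m^2 - 58*m + 12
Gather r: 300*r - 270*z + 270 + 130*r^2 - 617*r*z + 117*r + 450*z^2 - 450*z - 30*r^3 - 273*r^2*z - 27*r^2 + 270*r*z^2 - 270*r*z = -30*r^3 + r^2*(103 - 273*z) + r*(270*z^2 - 887*z + 417) + 450*z^2 - 720*z + 270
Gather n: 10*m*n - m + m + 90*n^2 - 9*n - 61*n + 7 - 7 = 90*n^2 + n*(10*m - 70)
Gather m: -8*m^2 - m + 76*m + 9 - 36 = -8*m^2 + 75*m - 27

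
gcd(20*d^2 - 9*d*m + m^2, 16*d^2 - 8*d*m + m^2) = 4*d - m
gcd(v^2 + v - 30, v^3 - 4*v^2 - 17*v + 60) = v - 5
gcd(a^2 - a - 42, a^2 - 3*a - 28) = a - 7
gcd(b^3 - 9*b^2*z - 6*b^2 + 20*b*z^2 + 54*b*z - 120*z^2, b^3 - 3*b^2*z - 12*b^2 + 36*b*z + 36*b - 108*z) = b - 6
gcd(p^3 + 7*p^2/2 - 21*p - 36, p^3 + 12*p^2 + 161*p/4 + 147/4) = p + 3/2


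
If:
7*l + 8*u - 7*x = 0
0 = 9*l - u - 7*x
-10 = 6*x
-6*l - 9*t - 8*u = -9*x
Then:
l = -105/79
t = -1105/2133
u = -70/237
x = -5/3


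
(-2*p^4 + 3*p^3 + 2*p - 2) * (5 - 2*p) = 4*p^5 - 16*p^4 + 15*p^3 - 4*p^2 + 14*p - 10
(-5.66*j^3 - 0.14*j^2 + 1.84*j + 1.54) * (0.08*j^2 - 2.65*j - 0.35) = -0.4528*j^5 + 14.9878*j^4 + 2.4992*j^3 - 4.7038*j^2 - 4.725*j - 0.539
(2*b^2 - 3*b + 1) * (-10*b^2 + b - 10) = -20*b^4 + 32*b^3 - 33*b^2 + 31*b - 10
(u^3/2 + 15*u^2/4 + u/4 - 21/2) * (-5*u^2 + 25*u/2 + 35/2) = -5*u^5/2 - 25*u^4/2 + 435*u^3/8 + 485*u^2/4 - 1015*u/8 - 735/4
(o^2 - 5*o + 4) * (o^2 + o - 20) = o^4 - 4*o^3 - 21*o^2 + 104*o - 80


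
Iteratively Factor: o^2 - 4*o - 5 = (o + 1)*(o - 5)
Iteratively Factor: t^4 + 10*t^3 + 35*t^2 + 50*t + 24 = (t + 2)*(t^3 + 8*t^2 + 19*t + 12) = (t + 1)*(t + 2)*(t^2 + 7*t + 12) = (t + 1)*(t + 2)*(t + 3)*(t + 4)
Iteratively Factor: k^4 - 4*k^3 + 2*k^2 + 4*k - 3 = (k - 1)*(k^3 - 3*k^2 - k + 3) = (k - 1)^2*(k^2 - 2*k - 3) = (k - 3)*(k - 1)^2*(k + 1)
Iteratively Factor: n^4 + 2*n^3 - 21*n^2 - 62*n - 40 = (n - 5)*(n^3 + 7*n^2 + 14*n + 8) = (n - 5)*(n + 4)*(n^2 + 3*n + 2) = (n - 5)*(n + 1)*(n + 4)*(n + 2)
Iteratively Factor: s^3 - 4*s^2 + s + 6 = (s - 3)*(s^2 - s - 2) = (s - 3)*(s - 2)*(s + 1)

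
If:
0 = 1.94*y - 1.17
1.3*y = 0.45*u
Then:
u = 1.74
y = 0.60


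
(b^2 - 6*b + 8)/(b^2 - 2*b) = (b - 4)/b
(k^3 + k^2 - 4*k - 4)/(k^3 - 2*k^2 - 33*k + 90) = (k^3 + k^2 - 4*k - 4)/(k^3 - 2*k^2 - 33*k + 90)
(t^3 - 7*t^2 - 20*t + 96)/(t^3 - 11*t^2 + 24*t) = (t + 4)/t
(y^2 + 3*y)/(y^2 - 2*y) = (y + 3)/(y - 2)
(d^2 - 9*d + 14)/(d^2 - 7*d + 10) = (d - 7)/(d - 5)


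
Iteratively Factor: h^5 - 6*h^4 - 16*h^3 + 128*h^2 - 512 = (h - 4)*(h^4 - 2*h^3 - 24*h^2 + 32*h + 128) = (h - 4)*(h + 2)*(h^3 - 4*h^2 - 16*h + 64) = (h - 4)^2*(h + 2)*(h^2 - 16) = (h - 4)^3*(h + 2)*(h + 4)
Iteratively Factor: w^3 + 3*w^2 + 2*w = (w + 2)*(w^2 + w) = (w + 1)*(w + 2)*(w)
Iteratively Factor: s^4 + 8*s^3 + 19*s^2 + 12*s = (s + 4)*(s^3 + 4*s^2 + 3*s) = s*(s + 4)*(s^2 + 4*s + 3) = s*(s + 1)*(s + 4)*(s + 3)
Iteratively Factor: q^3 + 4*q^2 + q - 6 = (q + 3)*(q^2 + q - 2) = (q - 1)*(q + 3)*(q + 2)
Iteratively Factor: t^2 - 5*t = (t - 5)*(t)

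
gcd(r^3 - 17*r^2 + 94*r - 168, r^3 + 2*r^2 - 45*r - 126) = r - 7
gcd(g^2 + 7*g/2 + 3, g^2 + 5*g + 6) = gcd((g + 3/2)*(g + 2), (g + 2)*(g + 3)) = g + 2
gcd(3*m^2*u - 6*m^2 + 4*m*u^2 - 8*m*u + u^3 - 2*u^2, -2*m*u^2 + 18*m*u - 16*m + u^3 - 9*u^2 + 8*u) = 1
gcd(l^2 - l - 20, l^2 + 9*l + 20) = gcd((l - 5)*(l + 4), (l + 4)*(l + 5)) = l + 4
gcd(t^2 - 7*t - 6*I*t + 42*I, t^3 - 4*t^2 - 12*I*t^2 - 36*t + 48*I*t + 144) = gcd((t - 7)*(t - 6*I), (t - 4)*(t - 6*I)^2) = t - 6*I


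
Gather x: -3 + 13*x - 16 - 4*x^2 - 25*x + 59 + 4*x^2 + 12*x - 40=0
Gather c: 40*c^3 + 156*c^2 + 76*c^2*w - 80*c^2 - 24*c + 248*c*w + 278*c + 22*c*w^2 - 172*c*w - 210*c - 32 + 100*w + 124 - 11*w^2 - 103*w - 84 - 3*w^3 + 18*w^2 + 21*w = 40*c^3 + c^2*(76*w + 76) + c*(22*w^2 + 76*w + 44) - 3*w^3 + 7*w^2 + 18*w + 8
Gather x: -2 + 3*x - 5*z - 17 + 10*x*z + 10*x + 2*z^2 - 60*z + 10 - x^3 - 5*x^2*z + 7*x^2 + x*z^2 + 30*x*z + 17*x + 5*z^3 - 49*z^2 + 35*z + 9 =-x^3 + x^2*(7 - 5*z) + x*(z^2 + 40*z + 30) + 5*z^3 - 47*z^2 - 30*z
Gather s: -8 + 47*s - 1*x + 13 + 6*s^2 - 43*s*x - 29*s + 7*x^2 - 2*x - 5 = 6*s^2 + s*(18 - 43*x) + 7*x^2 - 3*x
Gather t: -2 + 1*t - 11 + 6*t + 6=7*t - 7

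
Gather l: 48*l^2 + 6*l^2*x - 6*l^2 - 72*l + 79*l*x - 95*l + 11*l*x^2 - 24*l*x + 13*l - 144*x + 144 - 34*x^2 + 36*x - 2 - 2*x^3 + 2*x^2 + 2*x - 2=l^2*(6*x + 42) + l*(11*x^2 + 55*x - 154) - 2*x^3 - 32*x^2 - 106*x + 140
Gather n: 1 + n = n + 1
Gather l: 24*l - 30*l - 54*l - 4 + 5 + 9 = 10 - 60*l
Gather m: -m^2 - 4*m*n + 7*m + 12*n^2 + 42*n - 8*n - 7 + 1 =-m^2 + m*(7 - 4*n) + 12*n^2 + 34*n - 6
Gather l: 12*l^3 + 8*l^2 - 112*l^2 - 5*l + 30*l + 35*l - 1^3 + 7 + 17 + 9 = 12*l^3 - 104*l^2 + 60*l + 32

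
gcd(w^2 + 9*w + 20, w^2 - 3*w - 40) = w + 5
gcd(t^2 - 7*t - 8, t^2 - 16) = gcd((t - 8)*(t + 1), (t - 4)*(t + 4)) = 1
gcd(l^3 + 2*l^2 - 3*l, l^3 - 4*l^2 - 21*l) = l^2 + 3*l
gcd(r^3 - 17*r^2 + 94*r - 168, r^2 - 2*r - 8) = r - 4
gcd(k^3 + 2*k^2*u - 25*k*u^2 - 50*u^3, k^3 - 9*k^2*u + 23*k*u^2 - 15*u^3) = -k + 5*u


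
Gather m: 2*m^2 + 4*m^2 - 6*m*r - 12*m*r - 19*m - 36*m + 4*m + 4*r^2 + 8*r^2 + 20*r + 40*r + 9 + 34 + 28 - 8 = 6*m^2 + m*(-18*r - 51) + 12*r^2 + 60*r + 63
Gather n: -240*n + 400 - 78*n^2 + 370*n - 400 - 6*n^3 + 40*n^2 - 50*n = -6*n^3 - 38*n^2 + 80*n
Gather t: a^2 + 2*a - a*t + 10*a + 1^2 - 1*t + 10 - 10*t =a^2 + 12*a + t*(-a - 11) + 11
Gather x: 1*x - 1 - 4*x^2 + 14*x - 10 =-4*x^2 + 15*x - 11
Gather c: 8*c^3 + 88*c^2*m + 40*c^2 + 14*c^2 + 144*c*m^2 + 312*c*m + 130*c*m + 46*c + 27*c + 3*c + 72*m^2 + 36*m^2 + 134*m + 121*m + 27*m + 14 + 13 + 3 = 8*c^3 + c^2*(88*m + 54) + c*(144*m^2 + 442*m + 76) + 108*m^2 + 282*m + 30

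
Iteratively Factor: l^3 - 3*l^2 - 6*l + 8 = (l - 1)*(l^2 - 2*l - 8) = (l - 1)*(l + 2)*(l - 4)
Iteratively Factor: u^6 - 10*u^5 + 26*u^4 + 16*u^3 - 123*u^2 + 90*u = (u)*(u^5 - 10*u^4 + 26*u^3 + 16*u^2 - 123*u + 90) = u*(u + 2)*(u^4 - 12*u^3 + 50*u^2 - 84*u + 45) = u*(u - 5)*(u + 2)*(u^3 - 7*u^2 + 15*u - 9) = u*(u - 5)*(u - 3)*(u + 2)*(u^2 - 4*u + 3) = u*(u - 5)*(u - 3)*(u - 1)*(u + 2)*(u - 3)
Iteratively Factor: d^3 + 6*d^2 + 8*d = (d)*(d^2 + 6*d + 8) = d*(d + 4)*(d + 2)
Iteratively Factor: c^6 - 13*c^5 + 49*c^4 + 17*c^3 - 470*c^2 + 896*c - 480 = (c - 4)*(c^5 - 9*c^4 + 13*c^3 + 69*c^2 - 194*c + 120) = (c - 4)*(c - 1)*(c^4 - 8*c^3 + 5*c^2 + 74*c - 120) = (c - 4)*(c - 2)*(c - 1)*(c^3 - 6*c^2 - 7*c + 60) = (c - 4)*(c - 2)*(c - 1)*(c + 3)*(c^2 - 9*c + 20) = (c - 5)*(c - 4)*(c - 2)*(c - 1)*(c + 3)*(c - 4)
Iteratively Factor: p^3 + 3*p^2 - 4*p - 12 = (p - 2)*(p^2 + 5*p + 6) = (p - 2)*(p + 3)*(p + 2)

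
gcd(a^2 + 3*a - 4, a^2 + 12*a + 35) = 1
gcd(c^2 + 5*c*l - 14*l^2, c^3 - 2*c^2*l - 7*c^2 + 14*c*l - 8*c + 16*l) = c - 2*l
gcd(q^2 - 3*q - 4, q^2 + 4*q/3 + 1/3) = q + 1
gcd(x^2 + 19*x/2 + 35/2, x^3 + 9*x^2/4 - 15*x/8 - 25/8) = x + 5/2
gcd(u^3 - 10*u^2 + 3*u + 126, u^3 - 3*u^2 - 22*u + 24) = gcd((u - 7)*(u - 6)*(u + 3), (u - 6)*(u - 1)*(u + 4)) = u - 6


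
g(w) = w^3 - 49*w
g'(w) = 3*w^2 - 49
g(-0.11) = 5.39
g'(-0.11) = -48.96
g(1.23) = -58.41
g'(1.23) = -44.46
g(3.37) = -126.86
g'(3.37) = -14.93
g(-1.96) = 88.51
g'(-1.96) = -37.48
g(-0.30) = 14.67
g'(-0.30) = -48.73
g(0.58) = -28.22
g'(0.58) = -47.99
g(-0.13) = 6.37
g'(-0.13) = -48.95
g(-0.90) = 43.37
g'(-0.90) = -46.57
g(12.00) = 1140.00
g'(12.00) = 383.00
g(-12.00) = -1140.00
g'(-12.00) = 383.00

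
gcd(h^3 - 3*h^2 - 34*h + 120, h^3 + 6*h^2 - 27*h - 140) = h - 5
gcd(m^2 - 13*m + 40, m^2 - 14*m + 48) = m - 8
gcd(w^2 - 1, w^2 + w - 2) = w - 1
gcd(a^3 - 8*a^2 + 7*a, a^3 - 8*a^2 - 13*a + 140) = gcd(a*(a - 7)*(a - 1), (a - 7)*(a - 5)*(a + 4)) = a - 7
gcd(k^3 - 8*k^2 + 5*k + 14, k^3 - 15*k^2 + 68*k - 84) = k^2 - 9*k + 14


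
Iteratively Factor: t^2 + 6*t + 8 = (t + 2)*(t + 4)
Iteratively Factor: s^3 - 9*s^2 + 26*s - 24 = (s - 3)*(s^2 - 6*s + 8) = (s - 3)*(s - 2)*(s - 4)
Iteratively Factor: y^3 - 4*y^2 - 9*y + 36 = (y - 3)*(y^2 - y - 12) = (y - 3)*(y + 3)*(y - 4)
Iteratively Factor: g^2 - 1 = (g + 1)*(g - 1)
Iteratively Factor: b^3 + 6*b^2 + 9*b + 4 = (b + 1)*(b^2 + 5*b + 4) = (b + 1)*(b + 4)*(b + 1)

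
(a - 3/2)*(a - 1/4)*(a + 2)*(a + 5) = a^4 + 21*a^3/4 - 15*a^2/8 - 119*a/8 + 15/4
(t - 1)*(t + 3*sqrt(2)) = t^2 - t + 3*sqrt(2)*t - 3*sqrt(2)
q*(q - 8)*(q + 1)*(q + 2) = q^4 - 5*q^3 - 22*q^2 - 16*q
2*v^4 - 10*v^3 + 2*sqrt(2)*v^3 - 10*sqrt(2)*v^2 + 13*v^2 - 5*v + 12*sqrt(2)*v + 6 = (v - 3)*(v - 2)*(sqrt(2)*v + 1)^2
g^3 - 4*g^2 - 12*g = g*(g - 6)*(g + 2)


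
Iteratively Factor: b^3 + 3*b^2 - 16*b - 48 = (b + 3)*(b^2 - 16) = (b + 3)*(b + 4)*(b - 4)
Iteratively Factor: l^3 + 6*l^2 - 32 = (l + 4)*(l^2 + 2*l - 8) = (l - 2)*(l + 4)*(l + 4)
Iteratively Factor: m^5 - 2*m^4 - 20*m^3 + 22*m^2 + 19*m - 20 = (m + 4)*(m^4 - 6*m^3 + 4*m^2 + 6*m - 5) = (m + 1)*(m + 4)*(m^3 - 7*m^2 + 11*m - 5) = (m - 1)*(m + 1)*(m + 4)*(m^2 - 6*m + 5) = (m - 5)*(m - 1)*(m + 1)*(m + 4)*(m - 1)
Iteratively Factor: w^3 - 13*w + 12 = (w - 1)*(w^2 + w - 12) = (w - 3)*(w - 1)*(w + 4)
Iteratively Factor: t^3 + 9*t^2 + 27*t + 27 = (t + 3)*(t^2 + 6*t + 9) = (t + 3)^2*(t + 3)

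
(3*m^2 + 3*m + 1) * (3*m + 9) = 9*m^3 + 36*m^2 + 30*m + 9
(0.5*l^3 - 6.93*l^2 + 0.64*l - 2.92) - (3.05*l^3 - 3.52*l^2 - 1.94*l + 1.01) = -2.55*l^3 - 3.41*l^2 + 2.58*l - 3.93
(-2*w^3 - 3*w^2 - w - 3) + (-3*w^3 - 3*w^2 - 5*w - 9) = -5*w^3 - 6*w^2 - 6*w - 12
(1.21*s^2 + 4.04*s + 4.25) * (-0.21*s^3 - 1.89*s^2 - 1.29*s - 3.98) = -0.2541*s^5 - 3.1353*s^4 - 10.089*s^3 - 18.0599*s^2 - 21.5617*s - 16.915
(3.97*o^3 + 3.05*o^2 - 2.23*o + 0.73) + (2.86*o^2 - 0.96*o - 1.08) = 3.97*o^3 + 5.91*o^2 - 3.19*o - 0.35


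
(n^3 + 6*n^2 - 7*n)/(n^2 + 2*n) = (n^2 + 6*n - 7)/(n + 2)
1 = 1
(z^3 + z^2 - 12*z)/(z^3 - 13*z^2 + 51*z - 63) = z*(z + 4)/(z^2 - 10*z + 21)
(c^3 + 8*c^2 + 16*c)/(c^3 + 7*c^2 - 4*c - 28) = c*(c^2 + 8*c + 16)/(c^3 + 7*c^2 - 4*c - 28)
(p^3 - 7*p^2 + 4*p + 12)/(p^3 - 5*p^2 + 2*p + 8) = (p - 6)/(p - 4)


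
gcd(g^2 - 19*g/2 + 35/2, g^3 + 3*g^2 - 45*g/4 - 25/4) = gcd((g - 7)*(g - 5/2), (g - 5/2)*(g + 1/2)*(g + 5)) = g - 5/2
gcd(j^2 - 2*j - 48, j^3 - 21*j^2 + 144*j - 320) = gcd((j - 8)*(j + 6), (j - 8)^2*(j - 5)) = j - 8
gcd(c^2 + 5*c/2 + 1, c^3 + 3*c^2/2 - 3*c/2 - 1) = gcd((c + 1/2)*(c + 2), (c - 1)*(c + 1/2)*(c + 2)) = c^2 + 5*c/2 + 1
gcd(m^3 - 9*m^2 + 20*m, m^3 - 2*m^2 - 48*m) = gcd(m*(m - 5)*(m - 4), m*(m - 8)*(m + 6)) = m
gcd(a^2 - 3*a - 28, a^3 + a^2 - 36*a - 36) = 1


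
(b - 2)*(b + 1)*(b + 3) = b^3 + 2*b^2 - 5*b - 6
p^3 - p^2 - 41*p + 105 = (p - 5)*(p - 3)*(p + 7)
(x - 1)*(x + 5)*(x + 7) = x^3 + 11*x^2 + 23*x - 35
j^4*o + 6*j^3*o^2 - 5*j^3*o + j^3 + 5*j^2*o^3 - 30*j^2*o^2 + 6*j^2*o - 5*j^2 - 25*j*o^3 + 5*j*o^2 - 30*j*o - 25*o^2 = (j - 5)*(j + o)*(j + 5*o)*(j*o + 1)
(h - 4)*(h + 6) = h^2 + 2*h - 24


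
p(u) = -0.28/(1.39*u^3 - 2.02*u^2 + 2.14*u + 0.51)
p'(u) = -0.28*(-4.17*u^2 + 4.04*u - 2.14)/(1.39*u^3 - 2.02*u^2 + 2.14*u + 0.51)^2 = (1.1676*u^2 - 1.1312*u + 0.5992)/(1.39*u^3 - 2.02*u^2 + 2.14*u + 0.51)^2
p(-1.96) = 0.01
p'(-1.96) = 0.02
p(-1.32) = 0.03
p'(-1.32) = 0.05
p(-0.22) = 3.82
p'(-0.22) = 168.04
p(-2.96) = 0.00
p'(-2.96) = 0.00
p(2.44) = -0.02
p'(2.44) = 0.02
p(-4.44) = 0.00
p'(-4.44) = 0.00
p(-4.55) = 0.00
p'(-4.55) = 0.00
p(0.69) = -0.19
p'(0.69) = 0.17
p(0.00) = -0.55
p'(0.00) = 2.30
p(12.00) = -0.00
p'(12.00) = 0.00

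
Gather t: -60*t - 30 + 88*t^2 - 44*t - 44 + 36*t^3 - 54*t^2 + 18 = 36*t^3 + 34*t^2 - 104*t - 56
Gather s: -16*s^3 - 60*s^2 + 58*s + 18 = -16*s^3 - 60*s^2 + 58*s + 18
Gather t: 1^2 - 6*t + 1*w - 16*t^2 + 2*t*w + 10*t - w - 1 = -16*t^2 + t*(2*w + 4)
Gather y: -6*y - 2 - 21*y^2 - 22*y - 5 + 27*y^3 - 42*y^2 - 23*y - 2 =27*y^3 - 63*y^2 - 51*y - 9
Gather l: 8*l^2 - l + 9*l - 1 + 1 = 8*l^2 + 8*l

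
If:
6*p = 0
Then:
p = 0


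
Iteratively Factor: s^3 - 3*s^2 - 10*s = (s + 2)*(s^2 - 5*s) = (s - 5)*(s + 2)*(s)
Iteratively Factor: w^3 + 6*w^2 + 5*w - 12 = (w + 4)*(w^2 + 2*w - 3) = (w + 3)*(w + 4)*(w - 1)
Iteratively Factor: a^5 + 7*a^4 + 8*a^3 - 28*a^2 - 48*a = (a + 3)*(a^4 + 4*a^3 - 4*a^2 - 16*a) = (a + 2)*(a + 3)*(a^3 + 2*a^2 - 8*a) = a*(a + 2)*(a + 3)*(a^2 + 2*a - 8) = a*(a - 2)*(a + 2)*(a + 3)*(a + 4)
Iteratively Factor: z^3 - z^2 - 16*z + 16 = (z - 4)*(z^2 + 3*z - 4) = (z - 4)*(z - 1)*(z + 4)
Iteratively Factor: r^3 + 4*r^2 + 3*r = (r)*(r^2 + 4*r + 3) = r*(r + 3)*(r + 1)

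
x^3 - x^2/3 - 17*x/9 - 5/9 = (x - 5/3)*(x + 1/3)*(x + 1)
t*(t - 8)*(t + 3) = t^3 - 5*t^2 - 24*t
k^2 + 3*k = k*(k + 3)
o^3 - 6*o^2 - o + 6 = (o - 6)*(o - 1)*(o + 1)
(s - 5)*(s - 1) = s^2 - 6*s + 5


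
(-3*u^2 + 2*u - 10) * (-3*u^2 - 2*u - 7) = 9*u^4 + 47*u^2 + 6*u + 70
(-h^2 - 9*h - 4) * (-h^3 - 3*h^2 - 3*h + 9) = h^5 + 12*h^4 + 34*h^3 + 30*h^2 - 69*h - 36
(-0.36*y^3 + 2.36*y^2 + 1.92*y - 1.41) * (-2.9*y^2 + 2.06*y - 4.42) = 1.044*y^5 - 7.5856*y^4 + 0.8848*y^3 - 2.387*y^2 - 11.391*y + 6.2322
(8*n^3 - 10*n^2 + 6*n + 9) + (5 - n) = 8*n^3 - 10*n^2 + 5*n + 14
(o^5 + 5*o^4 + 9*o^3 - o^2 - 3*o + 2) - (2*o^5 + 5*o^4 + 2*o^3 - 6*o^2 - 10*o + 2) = -o^5 + 7*o^3 + 5*o^2 + 7*o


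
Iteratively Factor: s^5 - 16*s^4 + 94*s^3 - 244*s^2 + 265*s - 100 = (s - 1)*(s^4 - 15*s^3 + 79*s^2 - 165*s + 100) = (s - 5)*(s - 1)*(s^3 - 10*s^2 + 29*s - 20) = (s - 5)^2*(s - 1)*(s^2 - 5*s + 4) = (s - 5)^2*(s - 1)^2*(s - 4)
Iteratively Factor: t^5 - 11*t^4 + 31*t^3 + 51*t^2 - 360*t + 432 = (t - 4)*(t^4 - 7*t^3 + 3*t^2 + 63*t - 108) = (t - 4)*(t - 3)*(t^3 - 4*t^2 - 9*t + 36) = (t - 4)*(t - 3)*(t + 3)*(t^2 - 7*t + 12) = (t - 4)^2*(t - 3)*(t + 3)*(t - 3)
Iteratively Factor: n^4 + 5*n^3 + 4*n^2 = (n)*(n^3 + 5*n^2 + 4*n) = n^2*(n^2 + 5*n + 4) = n^2*(n + 4)*(n + 1)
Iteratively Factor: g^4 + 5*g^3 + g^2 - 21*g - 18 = (g + 1)*(g^3 + 4*g^2 - 3*g - 18) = (g - 2)*(g + 1)*(g^2 + 6*g + 9) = (g - 2)*(g + 1)*(g + 3)*(g + 3)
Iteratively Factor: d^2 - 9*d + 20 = (d - 4)*(d - 5)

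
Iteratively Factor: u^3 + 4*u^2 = (u)*(u^2 + 4*u) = u^2*(u + 4)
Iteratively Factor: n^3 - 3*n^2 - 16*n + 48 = (n - 4)*(n^2 + n - 12) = (n - 4)*(n + 4)*(n - 3)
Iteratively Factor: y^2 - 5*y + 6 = (y - 3)*(y - 2)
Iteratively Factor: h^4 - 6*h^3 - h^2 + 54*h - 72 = (h - 3)*(h^3 - 3*h^2 - 10*h + 24) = (h - 4)*(h - 3)*(h^2 + h - 6) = (h - 4)*(h - 3)*(h - 2)*(h + 3)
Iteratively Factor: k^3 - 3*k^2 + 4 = (k - 2)*(k^2 - k - 2) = (k - 2)^2*(k + 1)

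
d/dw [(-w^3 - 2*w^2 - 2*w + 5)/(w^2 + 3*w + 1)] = (-w^4 - 6*w^3 - 7*w^2 - 14*w - 17)/(w^4 + 6*w^3 + 11*w^2 + 6*w + 1)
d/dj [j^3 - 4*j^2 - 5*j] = 3*j^2 - 8*j - 5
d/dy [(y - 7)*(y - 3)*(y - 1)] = 3*y^2 - 22*y + 31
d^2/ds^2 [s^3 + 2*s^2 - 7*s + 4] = 6*s + 4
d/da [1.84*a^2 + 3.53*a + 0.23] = 3.68*a + 3.53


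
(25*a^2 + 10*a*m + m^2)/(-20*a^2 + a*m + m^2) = (-5*a - m)/(4*a - m)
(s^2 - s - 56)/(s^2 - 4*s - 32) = (s + 7)/(s + 4)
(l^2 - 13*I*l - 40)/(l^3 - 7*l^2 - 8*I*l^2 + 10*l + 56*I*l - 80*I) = (l - 5*I)/(l^2 - 7*l + 10)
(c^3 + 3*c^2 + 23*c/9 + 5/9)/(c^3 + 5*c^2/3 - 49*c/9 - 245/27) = 3*(3*c^2 + 4*c + 1)/(9*c^2 - 49)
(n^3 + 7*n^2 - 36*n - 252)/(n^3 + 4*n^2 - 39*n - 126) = (n + 6)/(n + 3)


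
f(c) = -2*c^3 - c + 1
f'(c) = -6*c^2 - 1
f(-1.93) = 17.31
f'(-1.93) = -23.35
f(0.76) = -0.64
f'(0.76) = -4.47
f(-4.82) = 229.78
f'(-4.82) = -140.39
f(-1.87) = 15.95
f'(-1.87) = -21.98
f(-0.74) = 2.55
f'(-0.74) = -4.29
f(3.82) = -114.31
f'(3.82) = -88.55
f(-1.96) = 18.02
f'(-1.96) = -24.05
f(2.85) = -48.15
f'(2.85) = -49.74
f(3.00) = -56.00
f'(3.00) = -55.00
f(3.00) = -56.00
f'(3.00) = -55.00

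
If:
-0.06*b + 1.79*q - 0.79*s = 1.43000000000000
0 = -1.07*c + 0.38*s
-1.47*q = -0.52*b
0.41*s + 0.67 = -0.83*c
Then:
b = 1.18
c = -0.34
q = 0.42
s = -0.95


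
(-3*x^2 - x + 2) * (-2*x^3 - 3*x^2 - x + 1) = 6*x^5 + 11*x^4 + 2*x^3 - 8*x^2 - 3*x + 2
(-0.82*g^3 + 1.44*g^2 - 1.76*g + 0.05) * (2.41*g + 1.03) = -1.9762*g^4 + 2.6258*g^3 - 2.7584*g^2 - 1.6923*g + 0.0515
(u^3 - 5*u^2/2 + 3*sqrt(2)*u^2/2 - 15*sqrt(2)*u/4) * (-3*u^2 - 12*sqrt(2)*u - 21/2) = -3*u^5 - 33*sqrt(2)*u^4/2 + 15*u^4/2 - 93*u^3/2 + 165*sqrt(2)*u^3/4 - 63*sqrt(2)*u^2/4 + 465*u^2/4 + 315*sqrt(2)*u/8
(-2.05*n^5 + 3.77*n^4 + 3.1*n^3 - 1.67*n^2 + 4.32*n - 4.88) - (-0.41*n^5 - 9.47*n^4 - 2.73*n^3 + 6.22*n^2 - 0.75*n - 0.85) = -1.64*n^5 + 13.24*n^4 + 5.83*n^3 - 7.89*n^2 + 5.07*n - 4.03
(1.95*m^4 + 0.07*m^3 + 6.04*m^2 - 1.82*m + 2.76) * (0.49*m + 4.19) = 0.9555*m^5 + 8.2048*m^4 + 3.2529*m^3 + 24.4158*m^2 - 6.2734*m + 11.5644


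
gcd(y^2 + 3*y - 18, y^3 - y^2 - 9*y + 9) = y - 3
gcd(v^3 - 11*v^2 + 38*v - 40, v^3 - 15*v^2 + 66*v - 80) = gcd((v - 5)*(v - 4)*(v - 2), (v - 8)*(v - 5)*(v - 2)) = v^2 - 7*v + 10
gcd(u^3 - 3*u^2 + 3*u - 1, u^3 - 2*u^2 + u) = u^2 - 2*u + 1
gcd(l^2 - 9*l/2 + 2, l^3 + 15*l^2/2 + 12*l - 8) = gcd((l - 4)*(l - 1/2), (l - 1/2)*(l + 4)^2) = l - 1/2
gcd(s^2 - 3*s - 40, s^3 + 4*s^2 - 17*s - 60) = s + 5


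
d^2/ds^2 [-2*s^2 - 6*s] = -4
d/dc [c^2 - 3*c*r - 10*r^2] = 2*c - 3*r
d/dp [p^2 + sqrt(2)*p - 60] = 2*p + sqrt(2)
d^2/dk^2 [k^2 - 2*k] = 2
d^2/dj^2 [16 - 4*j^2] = -8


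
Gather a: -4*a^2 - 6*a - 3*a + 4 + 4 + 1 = -4*a^2 - 9*a + 9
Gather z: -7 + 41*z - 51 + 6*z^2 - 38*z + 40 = 6*z^2 + 3*z - 18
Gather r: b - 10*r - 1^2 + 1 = b - 10*r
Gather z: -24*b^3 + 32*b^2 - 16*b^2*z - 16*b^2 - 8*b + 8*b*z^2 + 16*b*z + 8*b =-24*b^3 + 16*b^2 + 8*b*z^2 + z*(-16*b^2 + 16*b)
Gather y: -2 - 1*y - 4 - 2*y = -3*y - 6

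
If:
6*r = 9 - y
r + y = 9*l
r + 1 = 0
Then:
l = 14/9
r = -1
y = 15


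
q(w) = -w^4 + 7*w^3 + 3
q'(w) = -4*w^3 + 21*w^2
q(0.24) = 3.09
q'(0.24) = 1.15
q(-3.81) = -594.86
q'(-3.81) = 526.06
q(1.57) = 24.01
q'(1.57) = 36.28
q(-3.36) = -389.99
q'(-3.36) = 388.81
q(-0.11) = 2.99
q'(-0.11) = 0.26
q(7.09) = -29.08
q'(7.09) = -369.97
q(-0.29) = 2.82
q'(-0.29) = 1.86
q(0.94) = 8.03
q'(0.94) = 15.23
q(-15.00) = -74247.00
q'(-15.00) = 18225.00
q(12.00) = -8637.00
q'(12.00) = -3888.00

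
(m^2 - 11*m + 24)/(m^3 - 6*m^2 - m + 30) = (m - 8)/(m^2 - 3*m - 10)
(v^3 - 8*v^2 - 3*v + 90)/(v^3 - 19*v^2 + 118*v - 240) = (v + 3)/(v - 8)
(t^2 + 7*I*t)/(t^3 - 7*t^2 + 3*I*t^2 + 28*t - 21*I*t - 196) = t/(t^2 - t*(7 + 4*I) + 28*I)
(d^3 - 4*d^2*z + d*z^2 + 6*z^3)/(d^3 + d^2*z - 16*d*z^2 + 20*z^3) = (-d^2 + 2*d*z + 3*z^2)/(-d^2 - 3*d*z + 10*z^2)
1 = 1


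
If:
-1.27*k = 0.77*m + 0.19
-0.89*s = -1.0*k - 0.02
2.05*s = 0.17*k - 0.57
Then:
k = -0.29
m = 0.23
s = -0.30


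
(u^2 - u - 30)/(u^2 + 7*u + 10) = (u - 6)/(u + 2)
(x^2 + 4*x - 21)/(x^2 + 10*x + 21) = (x - 3)/(x + 3)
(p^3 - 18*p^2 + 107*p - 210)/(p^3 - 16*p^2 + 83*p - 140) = (p - 6)/(p - 4)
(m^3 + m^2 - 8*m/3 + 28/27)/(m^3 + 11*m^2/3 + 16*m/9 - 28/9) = (m - 2/3)/(m + 2)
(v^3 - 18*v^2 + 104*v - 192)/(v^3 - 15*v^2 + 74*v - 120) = (v - 8)/(v - 5)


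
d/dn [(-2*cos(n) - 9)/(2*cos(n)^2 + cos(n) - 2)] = (4*sin(n)^2 - 36*cos(n) - 17)*sin(n)/(cos(n) + cos(2*n) - 1)^2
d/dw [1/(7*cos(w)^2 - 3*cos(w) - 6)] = (14*cos(w) - 3)*sin(w)/(-7*cos(w)^2 + 3*cos(w) + 6)^2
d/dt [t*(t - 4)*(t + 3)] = 3*t^2 - 2*t - 12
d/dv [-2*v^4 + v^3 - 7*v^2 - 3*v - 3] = -8*v^3 + 3*v^2 - 14*v - 3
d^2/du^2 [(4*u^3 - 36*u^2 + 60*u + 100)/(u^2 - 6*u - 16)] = 8*(13*u^3 - 69*u^2 + 1038*u - 2444)/(u^6 - 18*u^5 + 60*u^4 + 360*u^3 - 960*u^2 - 4608*u - 4096)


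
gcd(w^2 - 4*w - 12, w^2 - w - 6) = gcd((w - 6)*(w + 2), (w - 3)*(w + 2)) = w + 2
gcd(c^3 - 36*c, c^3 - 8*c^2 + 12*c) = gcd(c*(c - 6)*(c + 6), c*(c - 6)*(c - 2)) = c^2 - 6*c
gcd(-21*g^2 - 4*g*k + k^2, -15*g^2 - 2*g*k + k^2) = 3*g + k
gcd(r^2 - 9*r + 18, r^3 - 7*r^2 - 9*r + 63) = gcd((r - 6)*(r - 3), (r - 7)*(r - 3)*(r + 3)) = r - 3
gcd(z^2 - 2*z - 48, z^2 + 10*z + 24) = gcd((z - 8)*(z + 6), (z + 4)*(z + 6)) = z + 6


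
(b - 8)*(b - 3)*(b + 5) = b^3 - 6*b^2 - 31*b + 120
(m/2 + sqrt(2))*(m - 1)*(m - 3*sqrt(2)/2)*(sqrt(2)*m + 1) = sqrt(2)*m^4/2 - sqrt(2)*m^3/2 + m^3 - 11*sqrt(2)*m^2/4 - m^2 - 3*m + 11*sqrt(2)*m/4 + 3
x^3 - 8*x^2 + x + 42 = (x - 7)*(x - 3)*(x + 2)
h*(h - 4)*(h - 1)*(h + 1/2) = h^4 - 9*h^3/2 + 3*h^2/2 + 2*h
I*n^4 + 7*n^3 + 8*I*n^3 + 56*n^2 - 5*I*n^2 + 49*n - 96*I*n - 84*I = (n + 7)*(n - 4*I)*(n - 3*I)*(I*n + I)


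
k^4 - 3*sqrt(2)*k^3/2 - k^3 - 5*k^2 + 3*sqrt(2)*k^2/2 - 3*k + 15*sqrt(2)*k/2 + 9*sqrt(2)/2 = (k - 3)*(k + 1)^2*(k - 3*sqrt(2)/2)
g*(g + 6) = g^2 + 6*g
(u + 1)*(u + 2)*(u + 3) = u^3 + 6*u^2 + 11*u + 6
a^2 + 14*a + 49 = (a + 7)^2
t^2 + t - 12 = (t - 3)*(t + 4)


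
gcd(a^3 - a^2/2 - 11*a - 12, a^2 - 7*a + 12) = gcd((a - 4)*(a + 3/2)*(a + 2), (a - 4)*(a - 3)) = a - 4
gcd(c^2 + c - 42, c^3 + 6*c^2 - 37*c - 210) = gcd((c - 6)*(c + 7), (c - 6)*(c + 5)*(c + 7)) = c^2 + c - 42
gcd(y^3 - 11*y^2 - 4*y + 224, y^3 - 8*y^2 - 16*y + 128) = y^2 - 4*y - 32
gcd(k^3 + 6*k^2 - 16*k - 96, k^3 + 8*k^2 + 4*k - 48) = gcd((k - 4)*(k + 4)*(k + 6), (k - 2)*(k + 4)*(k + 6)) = k^2 + 10*k + 24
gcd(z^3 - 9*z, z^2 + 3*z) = z^2 + 3*z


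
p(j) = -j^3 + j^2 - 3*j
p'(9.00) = -228.00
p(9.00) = -675.00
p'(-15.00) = -708.00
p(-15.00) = 3645.00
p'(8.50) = -202.75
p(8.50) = -567.38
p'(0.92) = -3.70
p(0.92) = -2.69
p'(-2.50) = -26.75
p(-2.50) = 29.38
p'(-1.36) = -11.27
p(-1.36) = 8.45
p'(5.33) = -77.57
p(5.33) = -139.00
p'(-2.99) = -35.80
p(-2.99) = 44.64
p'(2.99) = -23.84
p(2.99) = -26.76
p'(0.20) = -2.72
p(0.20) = -0.57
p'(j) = -3*j^2 + 2*j - 3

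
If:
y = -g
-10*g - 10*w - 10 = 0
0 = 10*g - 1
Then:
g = 1/10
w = -11/10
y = -1/10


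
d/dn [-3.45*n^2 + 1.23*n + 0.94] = 1.23 - 6.9*n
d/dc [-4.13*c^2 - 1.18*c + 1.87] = -8.26*c - 1.18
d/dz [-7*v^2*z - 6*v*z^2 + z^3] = -7*v^2 - 12*v*z + 3*z^2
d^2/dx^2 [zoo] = 0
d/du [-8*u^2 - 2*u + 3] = -16*u - 2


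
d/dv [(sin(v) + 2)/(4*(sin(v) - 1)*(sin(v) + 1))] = (-4*sin(v) + cos(v)^2 - 2)/(4*cos(v)^3)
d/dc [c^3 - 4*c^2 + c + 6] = 3*c^2 - 8*c + 1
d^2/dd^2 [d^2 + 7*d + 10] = 2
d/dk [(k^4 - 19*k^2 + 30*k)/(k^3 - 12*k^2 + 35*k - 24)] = (k^4 - 18*k^3 + 7*k^2 + 48*k - 80)/(k^4 - 18*k^3 + 97*k^2 - 144*k + 64)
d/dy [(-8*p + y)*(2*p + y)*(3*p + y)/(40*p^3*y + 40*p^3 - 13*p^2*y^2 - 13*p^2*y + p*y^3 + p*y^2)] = (30*p^3 - 12*p^2*y - 31*p^2 - 10*p*y^2 - 10*p*y + y^2)/(p*(25*p^2*y^2 + 50*p^2*y + 25*p^2 - 10*p*y^3 - 20*p*y^2 - 10*p*y + y^4 + 2*y^3 + y^2))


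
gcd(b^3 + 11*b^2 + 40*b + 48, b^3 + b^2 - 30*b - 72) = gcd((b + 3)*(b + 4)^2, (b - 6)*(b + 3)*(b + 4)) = b^2 + 7*b + 12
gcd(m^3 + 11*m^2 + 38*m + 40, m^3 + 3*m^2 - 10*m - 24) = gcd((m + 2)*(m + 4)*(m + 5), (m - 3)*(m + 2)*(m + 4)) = m^2 + 6*m + 8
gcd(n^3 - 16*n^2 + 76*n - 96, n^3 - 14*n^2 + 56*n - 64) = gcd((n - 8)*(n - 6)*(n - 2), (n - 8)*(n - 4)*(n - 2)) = n^2 - 10*n + 16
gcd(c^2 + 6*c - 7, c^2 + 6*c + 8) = 1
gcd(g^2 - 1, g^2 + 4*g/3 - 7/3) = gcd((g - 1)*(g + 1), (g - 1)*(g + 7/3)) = g - 1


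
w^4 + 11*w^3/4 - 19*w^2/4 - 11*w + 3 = (w - 2)*(w - 1/4)*(w + 2)*(w + 3)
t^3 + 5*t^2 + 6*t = t*(t + 2)*(t + 3)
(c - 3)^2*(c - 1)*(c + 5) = c^4 - 2*c^3 - 20*c^2 + 66*c - 45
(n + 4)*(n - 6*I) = n^2 + 4*n - 6*I*n - 24*I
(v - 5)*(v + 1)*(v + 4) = v^3 - 21*v - 20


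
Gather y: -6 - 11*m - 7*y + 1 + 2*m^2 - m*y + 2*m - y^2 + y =2*m^2 - 9*m - y^2 + y*(-m - 6) - 5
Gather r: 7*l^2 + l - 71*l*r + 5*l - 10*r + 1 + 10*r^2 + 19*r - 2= 7*l^2 + 6*l + 10*r^2 + r*(9 - 71*l) - 1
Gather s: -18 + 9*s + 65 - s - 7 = 8*s + 40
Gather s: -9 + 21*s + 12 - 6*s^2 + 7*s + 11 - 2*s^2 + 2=-8*s^2 + 28*s + 16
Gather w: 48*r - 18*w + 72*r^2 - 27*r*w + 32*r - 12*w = 72*r^2 + 80*r + w*(-27*r - 30)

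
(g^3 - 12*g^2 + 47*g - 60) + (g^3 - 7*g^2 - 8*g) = 2*g^3 - 19*g^2 + 39*g - 60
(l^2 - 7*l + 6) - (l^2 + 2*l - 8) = 14 - 9*l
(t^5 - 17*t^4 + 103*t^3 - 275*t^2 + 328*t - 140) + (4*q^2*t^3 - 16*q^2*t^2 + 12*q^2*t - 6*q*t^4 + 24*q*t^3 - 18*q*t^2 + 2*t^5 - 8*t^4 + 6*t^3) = 4*q^2*t^3 - 16*q^2*t^2 + 12*q^2*t - 6*q*t^4 + 24*q*t^3 - 18*q*t^2 + 3*t^5 - 25*t^4 + 109*t^3 - 275*t^2 + 328*t - 140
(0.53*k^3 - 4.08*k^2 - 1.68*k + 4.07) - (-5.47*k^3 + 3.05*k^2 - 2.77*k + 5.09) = 6.0*k^3 - 7.13*k^2 + 1.09*k - 1.02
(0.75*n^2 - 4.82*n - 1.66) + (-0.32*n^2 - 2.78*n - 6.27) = 0.43*n^2 - 7.6*n - 7.93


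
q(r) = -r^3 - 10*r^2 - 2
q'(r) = -3*r^2 - 20*r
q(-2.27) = -41.83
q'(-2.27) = 29.94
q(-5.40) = -136.14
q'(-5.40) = 20.52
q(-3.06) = -66.98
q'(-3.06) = 33.11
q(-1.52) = -21.59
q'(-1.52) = 23.47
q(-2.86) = -60.40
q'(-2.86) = 32.66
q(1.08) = -14.92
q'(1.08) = -25.10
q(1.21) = -18.41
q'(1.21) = -28.59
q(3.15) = -132.48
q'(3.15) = -92.77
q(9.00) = -1541.00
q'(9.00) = -423.00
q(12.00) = -3170.00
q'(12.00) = -672.00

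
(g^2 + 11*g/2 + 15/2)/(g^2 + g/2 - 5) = (g + 3)/(g - 2)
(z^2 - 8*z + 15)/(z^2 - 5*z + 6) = (z - 5)/(z - 2)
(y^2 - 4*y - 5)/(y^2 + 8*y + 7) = (y - 5)/(y + 7)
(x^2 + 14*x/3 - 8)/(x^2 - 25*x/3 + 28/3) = (x + 6)/(x - 7)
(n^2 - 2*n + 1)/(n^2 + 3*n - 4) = (n - 1)/(n + 4)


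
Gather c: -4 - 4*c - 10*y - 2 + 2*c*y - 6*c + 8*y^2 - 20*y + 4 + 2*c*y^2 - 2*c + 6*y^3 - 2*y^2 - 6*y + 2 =c*(2*y^2 + 2*y - 12) + 6*y^3 + 6*y^2 - 36*y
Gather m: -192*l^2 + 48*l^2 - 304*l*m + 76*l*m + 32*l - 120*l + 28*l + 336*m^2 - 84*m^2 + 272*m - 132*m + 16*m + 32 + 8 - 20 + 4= -144*l^2 - 60*l + 252*m^2 + m*(156 - 228*l) + 24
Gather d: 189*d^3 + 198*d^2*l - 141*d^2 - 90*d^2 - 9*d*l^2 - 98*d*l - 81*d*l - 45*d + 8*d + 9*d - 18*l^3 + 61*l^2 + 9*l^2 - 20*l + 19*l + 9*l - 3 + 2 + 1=189*d^3 + d^2*(198*l - 231) + d*(-9*l^2 - 179*l - 28) - 18*l^3 + 70*l^2 + 8*l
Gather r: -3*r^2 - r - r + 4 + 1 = -3*r^2 - 2*r + 5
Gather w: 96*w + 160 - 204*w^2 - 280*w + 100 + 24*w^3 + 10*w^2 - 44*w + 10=24*w^3 - 194*w^2 - 228*w + 270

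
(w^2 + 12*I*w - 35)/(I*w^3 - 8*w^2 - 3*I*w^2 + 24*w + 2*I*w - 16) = (-I*w^2 + 12*w + 35*I)/(w^3 + w^2*(-3 + 8*I) + w*(2 - 24*I) + 16*I)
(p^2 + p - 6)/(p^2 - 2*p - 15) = (p - 2)/(p - 5)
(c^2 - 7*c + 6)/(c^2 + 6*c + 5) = (c^2 - 7*c + 6)/(c^2 + 6*c + 5)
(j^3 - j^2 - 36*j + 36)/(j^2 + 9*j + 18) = (j^2 - 7*j + 6)/(j + 3)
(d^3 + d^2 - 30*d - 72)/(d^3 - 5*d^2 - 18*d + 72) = (d + 3)/(d - 3)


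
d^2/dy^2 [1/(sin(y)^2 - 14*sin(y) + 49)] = 2*(-7*sin(y) + cos(2*y) + 2)/(sin(y) - 7)^4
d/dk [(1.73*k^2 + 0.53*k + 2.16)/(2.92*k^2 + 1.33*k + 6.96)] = (0.753299999999999*k^2 + 11.4672*k + 0.816)/(8.5264*k^4 + 7.7672*k^3 + 42.4153*k^2 + 18.5136*k + 48.4416)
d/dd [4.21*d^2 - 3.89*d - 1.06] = 8.42*d - 3.89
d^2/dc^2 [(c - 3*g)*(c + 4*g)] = 2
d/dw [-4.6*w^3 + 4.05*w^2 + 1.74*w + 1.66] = -13.8*w^2 + 8.1*w + 1.74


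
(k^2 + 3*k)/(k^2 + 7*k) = (k + 3)/(k + 7)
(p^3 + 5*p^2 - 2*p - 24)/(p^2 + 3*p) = p + 2 - 8/p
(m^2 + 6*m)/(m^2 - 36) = m/(m - 6)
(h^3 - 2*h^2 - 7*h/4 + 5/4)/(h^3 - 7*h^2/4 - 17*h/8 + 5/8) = 2*(2*h - 1)/(4*h - 1)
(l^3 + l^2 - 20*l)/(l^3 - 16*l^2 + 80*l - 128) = l*(l + 5)/(l^2 - 12*l + 32)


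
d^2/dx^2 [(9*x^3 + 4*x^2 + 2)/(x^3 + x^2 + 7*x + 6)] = 2*(-5*x^6 - 189*x^5 - 396*x^4 + 207*x^3 + 1110*x^2 + 978*x + 230)/(x^9 + 3*x^8 + 24*x^7 + 61*x^6 + 204*x^5 + 417*x^4 + 703*x^3 + 990*x^2 + 756*x + 216)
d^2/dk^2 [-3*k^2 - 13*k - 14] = -6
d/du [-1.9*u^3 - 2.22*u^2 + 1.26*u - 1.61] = -5.7*u^2 - 4.44*u + 1.26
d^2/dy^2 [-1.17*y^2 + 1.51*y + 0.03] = -2.34000000000000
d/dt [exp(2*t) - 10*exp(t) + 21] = 2*(exp(t) - 5)*exp(t)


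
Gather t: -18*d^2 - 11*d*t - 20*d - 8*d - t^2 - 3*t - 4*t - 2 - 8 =-18*d^2 - 28*d - t^2 + t*(-11*d - 7) - 10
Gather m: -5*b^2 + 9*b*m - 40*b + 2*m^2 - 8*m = -5*b^2 - 40*b + 2*m^2 + m*(9*b - 8)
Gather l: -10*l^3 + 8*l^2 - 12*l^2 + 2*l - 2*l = -10*l^3 - 4*l^2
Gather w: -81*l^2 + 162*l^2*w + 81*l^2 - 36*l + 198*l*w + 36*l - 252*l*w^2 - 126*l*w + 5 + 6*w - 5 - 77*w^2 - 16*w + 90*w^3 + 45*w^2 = 90*w^3 + w^2*(-252*l - 32) + w*(162*l^2 + 72*l - 10)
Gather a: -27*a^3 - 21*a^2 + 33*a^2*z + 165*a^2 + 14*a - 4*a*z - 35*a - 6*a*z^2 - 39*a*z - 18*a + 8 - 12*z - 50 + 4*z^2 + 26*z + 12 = -27*a^3 + a^2*(33*z + 144) + a*(-6*z^2 - 43*z - 39) + 4*z^2 + 14*z - 30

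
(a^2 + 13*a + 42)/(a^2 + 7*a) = (a + 6)/a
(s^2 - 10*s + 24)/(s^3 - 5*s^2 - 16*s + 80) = (s - 6)/(s^2 - s - 20)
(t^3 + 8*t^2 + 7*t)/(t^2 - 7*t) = (t^2 + 8*t + 7)/(t - 7)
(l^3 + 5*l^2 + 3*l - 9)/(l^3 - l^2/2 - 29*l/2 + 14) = 2*(l^2 + 6*l + 9)/(2*l^2 + l - 28)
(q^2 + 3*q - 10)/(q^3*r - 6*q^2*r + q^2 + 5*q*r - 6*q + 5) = (q^2 + 3*q - 10)/(q^3*r - 6*q^2*r + q^2 + 5*q*r - 6*q + 5)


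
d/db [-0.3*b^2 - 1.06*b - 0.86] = -0.6*b - 1.06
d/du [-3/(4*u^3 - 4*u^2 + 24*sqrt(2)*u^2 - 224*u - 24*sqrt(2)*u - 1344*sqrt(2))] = 3*(3*u^2 - 2*u + 12*sqrt(2)*u - 56 - 6*sqrt(2))/(4*(-u^3 - 6*sqrt(2)*u^2 + u^2 + 6*sqrt(2)*u + 56*u + 336*sqrt(2))^2)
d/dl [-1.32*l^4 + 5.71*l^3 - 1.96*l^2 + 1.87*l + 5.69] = -5.28*l^3 + 17.13*l^2 - 3.92*l + 1.87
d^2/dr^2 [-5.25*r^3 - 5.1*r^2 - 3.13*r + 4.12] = -31.5*r - 10.2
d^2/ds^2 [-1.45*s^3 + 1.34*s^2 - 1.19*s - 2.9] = 2.68 - 8.7*s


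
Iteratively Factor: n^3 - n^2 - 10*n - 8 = (n - 4)*(n^2 + 3*n + 2) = (n - 4)*(n + 1)*(n + 2)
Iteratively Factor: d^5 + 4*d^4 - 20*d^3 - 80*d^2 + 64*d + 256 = (d - 4)*(d^4 + 8*d^3 + 12*d^2 - 32*d - 64) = (d - 4)*(d + 4)*(d^3 + 4*d^2 - 4*d - 16) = (d - 4)*(d - 2)*(d + 4)*(d^2 + 6*d + 8) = (d - 4)*(d - 2)*(d + 4)^2*(d + 2)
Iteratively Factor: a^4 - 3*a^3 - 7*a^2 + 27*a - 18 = (a - 3)*(a^3 - 7*a + 6) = (a - 3)*(a - 1)*(a^2 + a - 6) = (a - 3)*(a - 2)*(a - 1)*(a + 3)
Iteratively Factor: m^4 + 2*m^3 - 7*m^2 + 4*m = (m + 4)*(m^3 - 2*m^2 + m) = (m - 1)*(m + 4)*(m^2 - m) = (m - 1)^2*(m + 4)*(m)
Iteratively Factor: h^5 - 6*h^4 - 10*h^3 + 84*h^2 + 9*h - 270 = (h - 5)*(h^4 - h^3 - 15*h^2 + 9*h + 54) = (h - 5)*(h + 3)*(h^3 - 4*h^2 - 3*h + 18) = (h - 5)*(h - 3)*(h + 3)*(h^2 - h - 6) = (h - 5)*(h - 3)^2*(h + 3)*(h + 2)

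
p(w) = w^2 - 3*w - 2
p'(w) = 2*w - 3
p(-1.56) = 5.11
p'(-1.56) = -6.12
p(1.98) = -4.02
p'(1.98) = 0.96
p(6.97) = 25.67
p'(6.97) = 10.94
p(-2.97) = 15.73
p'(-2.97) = -8.94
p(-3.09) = 16.82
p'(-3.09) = -9.18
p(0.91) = -3.90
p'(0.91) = -1.18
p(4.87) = 7.11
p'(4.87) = 6.74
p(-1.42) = 4.28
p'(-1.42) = -5.84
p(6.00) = 16.00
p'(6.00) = 9.00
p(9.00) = 52.00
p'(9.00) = 15.00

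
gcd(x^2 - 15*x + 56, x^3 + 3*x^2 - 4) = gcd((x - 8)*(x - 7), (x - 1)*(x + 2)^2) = 1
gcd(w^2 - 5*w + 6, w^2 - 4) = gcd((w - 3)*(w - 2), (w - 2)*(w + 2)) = w - 2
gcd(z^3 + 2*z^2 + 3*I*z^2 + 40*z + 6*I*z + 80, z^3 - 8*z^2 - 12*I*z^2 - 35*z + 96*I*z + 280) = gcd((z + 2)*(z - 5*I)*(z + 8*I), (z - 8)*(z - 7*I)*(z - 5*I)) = z - 5*I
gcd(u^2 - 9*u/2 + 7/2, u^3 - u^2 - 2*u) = 1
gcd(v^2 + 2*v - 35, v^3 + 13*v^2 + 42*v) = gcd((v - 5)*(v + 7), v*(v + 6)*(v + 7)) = v + 7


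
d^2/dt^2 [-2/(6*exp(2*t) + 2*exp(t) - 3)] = 4*(-4*(6*exp(t) + 1)^2*exp(t) + (12*exp(t) + 1)*(6*exp(2*t) + 2*exp(t) - 3))*exp(t)/(6*exp(2*t) + 2*exp(t) - 3)^3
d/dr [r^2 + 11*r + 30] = 2*r + 11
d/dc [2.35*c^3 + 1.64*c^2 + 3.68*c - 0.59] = 7.05*c^2 + 3.28*c + 3.68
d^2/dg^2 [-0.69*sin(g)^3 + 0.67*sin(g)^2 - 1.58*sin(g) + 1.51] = 2.0975*sin(g) - 1.5525*sin(3*g) + 1.34*cos(2*g)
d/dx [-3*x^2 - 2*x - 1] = -6*x - 2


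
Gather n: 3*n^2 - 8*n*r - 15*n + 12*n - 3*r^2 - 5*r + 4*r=3*n^2 + n*(-8*r - 3) - 3*r^2 - r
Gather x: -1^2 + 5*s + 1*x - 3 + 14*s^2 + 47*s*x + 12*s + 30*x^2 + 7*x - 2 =14*s^2 + 17*s + 30*x^2 + x*(47*s + 8) - 6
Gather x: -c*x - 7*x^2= -c*x - 7*x^2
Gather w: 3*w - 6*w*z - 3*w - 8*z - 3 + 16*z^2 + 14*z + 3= -6*w*z + 16*z^2 + 6*z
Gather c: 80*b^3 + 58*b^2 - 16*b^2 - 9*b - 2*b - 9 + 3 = 80*b^3 + 42*b^2 - 11*b - 6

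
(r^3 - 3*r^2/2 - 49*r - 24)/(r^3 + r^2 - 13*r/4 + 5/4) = 2*(2*r^3 - 3*r^2 - 98*r - 48)/(4*r^3 + 4*r^2 - 13*r + 5)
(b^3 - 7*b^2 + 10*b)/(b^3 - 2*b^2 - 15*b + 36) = b*(b^2 - 7*b + 10)/(b^3 - 2*b^2 - 15*b + 36)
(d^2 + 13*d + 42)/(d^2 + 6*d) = (d + 7)/d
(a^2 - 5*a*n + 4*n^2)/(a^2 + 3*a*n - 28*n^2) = (a - n)/(a + 7*n)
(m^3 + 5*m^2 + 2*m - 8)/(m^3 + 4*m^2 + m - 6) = (m + 4)/(m + 3)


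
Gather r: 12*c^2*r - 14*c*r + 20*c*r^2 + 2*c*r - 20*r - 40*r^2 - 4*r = r^2*(20*c - 40) + r*(12*c^2 - 12*c - 24)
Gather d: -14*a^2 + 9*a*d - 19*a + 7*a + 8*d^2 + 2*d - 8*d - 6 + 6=-14*a^2 - 12*a + 8*d^2 + d*(9*a - 6)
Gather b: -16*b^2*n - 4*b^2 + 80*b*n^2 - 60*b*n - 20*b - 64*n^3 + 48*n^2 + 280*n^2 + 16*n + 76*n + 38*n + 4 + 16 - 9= b^2*(-16*n - 4) + b*(80*n^2 - 60*n - 20) - 64*n^3 + 328*n^2 + 130*n + 11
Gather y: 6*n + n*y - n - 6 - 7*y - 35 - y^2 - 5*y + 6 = 5*n - y^2 + y*(n - 12) - 35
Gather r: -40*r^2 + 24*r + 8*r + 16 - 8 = -40*r^2 + 32*r + 8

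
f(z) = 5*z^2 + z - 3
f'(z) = 10*z + 1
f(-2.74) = 31.80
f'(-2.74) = -26.40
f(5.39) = 147.65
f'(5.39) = 54.90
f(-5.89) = 164.57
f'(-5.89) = -57.90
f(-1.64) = 8.81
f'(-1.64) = -15.40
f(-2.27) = 20.49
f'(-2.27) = -21.70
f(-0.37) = -2.69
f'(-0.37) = -2.70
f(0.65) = -0.24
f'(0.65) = 7.50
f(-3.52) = 55.43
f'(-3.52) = -34.20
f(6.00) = 183.00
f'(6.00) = 61.00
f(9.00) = 411.00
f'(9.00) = 91.00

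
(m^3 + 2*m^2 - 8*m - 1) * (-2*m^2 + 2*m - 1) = -2*m^5 - 2*m^4 + 19*m^3 - 16*m^2 + 6*m + 1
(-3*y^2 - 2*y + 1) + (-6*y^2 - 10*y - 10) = -9*y^2 - 12*y - 9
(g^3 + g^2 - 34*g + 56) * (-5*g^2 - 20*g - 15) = -5*g^5 - 25*g^4 + 135*g^3 + 385*g^2 - 610*g - 840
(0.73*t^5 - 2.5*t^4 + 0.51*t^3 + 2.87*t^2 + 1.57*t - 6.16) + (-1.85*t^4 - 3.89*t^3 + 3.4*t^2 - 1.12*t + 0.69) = 0.73*t^5 - 4.35*t^4 - 3.38*t^3 + 6.27*t^2 + 0.45*t - 5.47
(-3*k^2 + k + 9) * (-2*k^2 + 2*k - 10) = 6*k^4 - 8*k^3 + 14*k^2 + 8*k - 90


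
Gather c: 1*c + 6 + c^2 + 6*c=c^2 + 7*c + 6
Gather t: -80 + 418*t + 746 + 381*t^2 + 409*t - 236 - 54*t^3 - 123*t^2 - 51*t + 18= -54*t^3 + 258*t^2 + 776*t + 448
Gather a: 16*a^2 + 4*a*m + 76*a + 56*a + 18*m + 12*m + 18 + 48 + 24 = 16*a^2 + a*(4*m + 132) + 30*m + 90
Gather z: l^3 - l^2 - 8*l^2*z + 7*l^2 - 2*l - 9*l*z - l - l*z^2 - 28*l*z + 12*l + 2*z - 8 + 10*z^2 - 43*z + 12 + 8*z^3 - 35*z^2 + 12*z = l^3 + 6*l^2 + 9*l + 8*z^3 + z^2*(-l - 25) + z*(-8*l^2 - 37*l - 29) + 4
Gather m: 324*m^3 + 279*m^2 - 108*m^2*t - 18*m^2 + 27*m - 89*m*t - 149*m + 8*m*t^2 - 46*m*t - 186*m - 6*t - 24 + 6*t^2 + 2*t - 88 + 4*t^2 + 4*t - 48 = 324*m^3 + m^2*(261 - 108*t) + m*(8*t^2 - 135*t - 308) + 10*t^2 - 160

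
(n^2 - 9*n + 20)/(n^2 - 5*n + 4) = (n - 5)/(n - 1)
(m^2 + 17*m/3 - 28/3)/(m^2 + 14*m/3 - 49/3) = (3*m - 4)/(3*m - 7)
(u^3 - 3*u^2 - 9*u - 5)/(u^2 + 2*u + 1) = u - 5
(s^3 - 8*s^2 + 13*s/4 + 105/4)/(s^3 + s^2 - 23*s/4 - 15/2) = (s - 7)/(s + 2)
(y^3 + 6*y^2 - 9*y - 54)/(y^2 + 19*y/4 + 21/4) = 4*(y^2 + 3*y - 18)/(4*y + 7)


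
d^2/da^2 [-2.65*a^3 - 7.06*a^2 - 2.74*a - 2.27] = -15.9*a - 14.12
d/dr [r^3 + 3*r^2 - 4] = 3*r*(r + 2)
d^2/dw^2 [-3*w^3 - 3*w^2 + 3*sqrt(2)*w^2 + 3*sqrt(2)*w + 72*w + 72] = -18*w - 6 + 6*sqrt(2)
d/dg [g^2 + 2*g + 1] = 2*g + 2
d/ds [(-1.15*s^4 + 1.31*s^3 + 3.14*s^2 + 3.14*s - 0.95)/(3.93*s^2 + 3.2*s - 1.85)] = (-9.039*s^5 - 5.8917*s^4 + 16.894*s^3 - 9.56270000000001*s^2 - 4.151*s - 2.769)/(15.4449*s^4 + 25.152*s^3 - 4.301*s^2 - 11.84*s + 3.4225)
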